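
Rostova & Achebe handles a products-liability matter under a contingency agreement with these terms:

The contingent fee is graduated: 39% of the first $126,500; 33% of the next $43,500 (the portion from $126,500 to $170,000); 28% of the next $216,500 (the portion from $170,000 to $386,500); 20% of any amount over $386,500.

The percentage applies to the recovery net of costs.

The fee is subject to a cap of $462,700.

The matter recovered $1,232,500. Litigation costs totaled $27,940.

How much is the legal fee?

Fee base (net of costs): $1,232,500 − $27,940 = $1,204,560
First $126,500 at 39% = $49,335.00
Next $43,500 at 33% = $14,355.00
Next $216,500 at 28% = $60,620.00
Remaining $818,060 at 20% = $163,612.00
Fee: $49,335.00 + $14,355.00 + $60,620.00 + $163,612.00 = $287,922.00
$287,922.00 is under the $462,700 cap.

$287,922.00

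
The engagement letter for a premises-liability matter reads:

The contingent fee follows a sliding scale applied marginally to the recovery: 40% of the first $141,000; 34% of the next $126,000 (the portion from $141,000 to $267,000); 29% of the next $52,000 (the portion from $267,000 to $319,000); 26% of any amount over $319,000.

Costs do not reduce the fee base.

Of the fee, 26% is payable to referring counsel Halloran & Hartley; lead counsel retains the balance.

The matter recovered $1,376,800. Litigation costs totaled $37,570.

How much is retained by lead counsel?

Fee base is the gross recovery, $1,376,800; costs are reimbursed separately.
First $141,000 at 40% = $56,400.00
Next $126,000 at 34% = $42,840.00
Next $52,000 at 29% = $15,080.00
Remaining $1,057,800 at 26% = $275,028.00
Fee: $56,400.00 + $42,840.00 + $15,080.00 + $275,028.00 = $389,348.00
Referral share: 26% of $389,348.00 = $101,230.48; lead counsel retains $389,348.00 − $101,230.48 = $288,117.52.

$288,117.52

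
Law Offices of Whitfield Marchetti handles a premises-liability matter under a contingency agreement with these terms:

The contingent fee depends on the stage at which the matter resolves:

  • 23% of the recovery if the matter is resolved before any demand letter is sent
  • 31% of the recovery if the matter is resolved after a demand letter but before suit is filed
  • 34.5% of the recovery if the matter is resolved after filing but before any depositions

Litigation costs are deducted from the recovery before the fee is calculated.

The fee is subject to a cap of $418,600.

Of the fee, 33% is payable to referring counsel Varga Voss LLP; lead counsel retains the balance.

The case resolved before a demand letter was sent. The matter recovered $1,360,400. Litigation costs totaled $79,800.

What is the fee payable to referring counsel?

$97,197.54

Fee base (net of costs): $1,360,400 − $79,800 = $1,280,600
The matter resolved before a demand letter was sent, so the 23% rate applies.
$1,280,600 × 23% = $294,538.00
$294,538.00 is under the $418,600 cap.
Referral share: 33% of $294,538.00 = $97,197.54; lead counsel retains $294,538.00 − $97,197.54 = $197,340.46.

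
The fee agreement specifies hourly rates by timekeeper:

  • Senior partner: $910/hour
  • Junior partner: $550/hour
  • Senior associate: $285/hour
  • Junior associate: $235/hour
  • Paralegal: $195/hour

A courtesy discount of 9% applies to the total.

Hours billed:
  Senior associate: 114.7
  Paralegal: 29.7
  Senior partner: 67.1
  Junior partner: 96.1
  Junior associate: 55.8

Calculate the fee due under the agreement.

$150,614.10

Senior partner: 67.1 × $910 = $61,061.00
Junior partner: 96.1 × $550 = $52,855.00
Senior associate: 114.7 × $285 = $32,689.50
Junior associate: 55.8 × $235 = $13,113.00
Paralegal: 29.7 × $195 = $5,791.50
Subtotal: $165,510.00
Less 9% discount: −$14,895.90
Total: $165,510.00 − $14,895.90 = $150,614.10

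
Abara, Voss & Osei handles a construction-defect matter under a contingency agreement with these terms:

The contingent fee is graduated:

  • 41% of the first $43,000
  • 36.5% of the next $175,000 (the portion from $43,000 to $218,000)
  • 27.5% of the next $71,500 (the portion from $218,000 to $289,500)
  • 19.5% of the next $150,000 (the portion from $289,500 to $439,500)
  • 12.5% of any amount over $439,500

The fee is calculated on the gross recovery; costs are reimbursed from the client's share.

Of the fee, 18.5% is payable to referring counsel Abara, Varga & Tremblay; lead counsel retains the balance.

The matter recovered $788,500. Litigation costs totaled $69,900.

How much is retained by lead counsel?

Fee base is the gross recovery, $788,500; costs are reimbursed separately.
First $43,000 at 41% = $17,630.00
Next $175,000 at 36.5% = $63,875.00
Next $71,500 at 27.5% = $19,662.50
Next $150,000 at 19.5% = $29,250.00
Remaining $349,000 at 12.5% = $43,625.00
Fee: $17,630.00 + $63,875.00 + $19,662.50 + $29,250.00 + $43,625.00 = $174,042.50
Referral share: 18.5% of $174,042.50 = $32,197.86; lead counsel retains $174,042.50 − $32,197.86 = $141,844.64.

$141,844.64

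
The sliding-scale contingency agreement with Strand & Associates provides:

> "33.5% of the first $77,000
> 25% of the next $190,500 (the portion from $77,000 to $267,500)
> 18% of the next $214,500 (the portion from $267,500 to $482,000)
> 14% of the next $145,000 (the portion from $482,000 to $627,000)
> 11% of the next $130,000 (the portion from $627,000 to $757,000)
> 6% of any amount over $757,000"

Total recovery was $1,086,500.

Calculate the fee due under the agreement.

First $77,000 at 33.5% = $25,795.00
Next $190,500 at 25% = $47,625.00
Next $214,500 at 18% = $38,610.00
Next $145,000 at 14% = $20,300.00
Next $130,000 at 11% = $14,300.00
Remaining $329,500 at 6% = $19,770.00
Fee: $25,795.00 + $47,625.00 + $38,610.00 + $20,300.00 + $14,300.00 + $19,770.00 = $166,400.00

$166,400.00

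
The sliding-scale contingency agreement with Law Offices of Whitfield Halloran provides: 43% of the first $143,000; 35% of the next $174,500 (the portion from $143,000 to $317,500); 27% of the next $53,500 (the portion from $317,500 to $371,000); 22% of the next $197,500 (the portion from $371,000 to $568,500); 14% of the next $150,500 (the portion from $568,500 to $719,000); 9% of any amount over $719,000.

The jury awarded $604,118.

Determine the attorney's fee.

First $143,000 at 43% = $61,490.00
Next $174,500 at 35% = $61,075.00
Next $53,500 at 27% = $14,445.00
Next $197,500 at 22% = $43,450.00
Remaining $35,618 at 14% = $4,986.52
Fee: $61,490.00 + $61,075.00 + $14,445.00 + $43,450.00 + $4,986.52 = $185,446.52

$185,446.52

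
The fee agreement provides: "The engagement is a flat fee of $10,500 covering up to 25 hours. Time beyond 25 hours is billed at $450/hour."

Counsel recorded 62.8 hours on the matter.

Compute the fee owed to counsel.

$27,510.00

Flat fee: $10,500.00
Excess hours: 62.8 − 25 = 37.8
Overrun: 37.8 × $450 = $17,010.00
Total: $10,500.00 + $17,010.00 = $27,510.00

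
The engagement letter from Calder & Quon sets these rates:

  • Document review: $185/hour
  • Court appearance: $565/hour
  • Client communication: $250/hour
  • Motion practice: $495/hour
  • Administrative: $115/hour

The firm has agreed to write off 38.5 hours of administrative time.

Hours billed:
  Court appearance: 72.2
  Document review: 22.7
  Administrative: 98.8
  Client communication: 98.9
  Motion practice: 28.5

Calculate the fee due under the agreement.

Document review: 22.7 × $185 = $4,199.50
Court appearance: 72.2 × $565 = $40,793.00
Client communication: 98.9 × $250 = $24,725.00
Motion practice: 28.5 × $495 = $14,107.50
Administrative: 98.8 × $115 = $11,362.00
Subtotal: $95,187.00
Write-off: 38.5 × $115 = $4,427.50
Total: $95,187.00 − $4,427.50 = $90,759.50

$90,759.50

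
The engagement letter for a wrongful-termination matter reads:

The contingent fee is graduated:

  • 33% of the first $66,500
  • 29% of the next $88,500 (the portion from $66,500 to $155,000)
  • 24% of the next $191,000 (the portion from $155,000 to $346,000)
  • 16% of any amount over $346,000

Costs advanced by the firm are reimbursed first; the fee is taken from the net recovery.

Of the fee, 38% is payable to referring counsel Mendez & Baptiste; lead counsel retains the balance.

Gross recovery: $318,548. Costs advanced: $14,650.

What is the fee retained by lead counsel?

Fee base (net of costs): $318,548 − $14,650 = $303,898
First $66,500 at 33% = $21,945.00
Next $88,500 at 29% = $25,665.00
Remaining $148,898 at 24% = $35,735.52
Fee: $21,945.00 + $25,665.00 + $35,735.52 = $83,345.52
Referral share: 38% of $83,345.52 = $31,671.30; lead counsel retains $83,345.52 − $31,671.30 = $51,674.22.

$51,674.22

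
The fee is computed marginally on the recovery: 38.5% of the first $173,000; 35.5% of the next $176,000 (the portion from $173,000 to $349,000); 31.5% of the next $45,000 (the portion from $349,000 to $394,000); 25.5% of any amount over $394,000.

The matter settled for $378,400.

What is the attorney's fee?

First $173,000 at 38.5% = $66,605.00
Next $176,000 at 35.5% = $62,480.00
Remaining $29,400 at 31.5% = $9,261.00
Fee: $66,605.00 + $62,480.00 + $9,261.00 = $138,346.00

$138,346.00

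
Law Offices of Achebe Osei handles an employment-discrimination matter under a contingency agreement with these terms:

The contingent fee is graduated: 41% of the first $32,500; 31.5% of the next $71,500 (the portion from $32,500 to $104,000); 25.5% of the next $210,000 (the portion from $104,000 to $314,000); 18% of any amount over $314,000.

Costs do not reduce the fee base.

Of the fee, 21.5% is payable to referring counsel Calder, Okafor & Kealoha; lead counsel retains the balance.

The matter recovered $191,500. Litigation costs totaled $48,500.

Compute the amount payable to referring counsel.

$12,504.40

Fee base is the gross recovery, $191,500; costs are reimbursed separately.
First $32,500 at 41% = $13,325.00
Next $71,500 at 31.5% = $22,522.50
Remaining $87,500 at 25.5% = $22,312.50
Fee: $13,325.00 + $22,522.50 + $22,312.50 = $58,160.00
Referral share: 21.5% of $58,160.00 = $12,504.40; lead counsel retains $58,160.00 − $12,504.40 = $45,655.60.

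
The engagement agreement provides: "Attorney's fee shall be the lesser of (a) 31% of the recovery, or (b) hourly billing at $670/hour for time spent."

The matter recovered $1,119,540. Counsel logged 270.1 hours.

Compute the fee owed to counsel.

$180,967.00

(a) 31% of $1,119,540 = $347,057.40
(b) 270.1 × $670 = $180,967.00
The lesser is (b): $180,967.00.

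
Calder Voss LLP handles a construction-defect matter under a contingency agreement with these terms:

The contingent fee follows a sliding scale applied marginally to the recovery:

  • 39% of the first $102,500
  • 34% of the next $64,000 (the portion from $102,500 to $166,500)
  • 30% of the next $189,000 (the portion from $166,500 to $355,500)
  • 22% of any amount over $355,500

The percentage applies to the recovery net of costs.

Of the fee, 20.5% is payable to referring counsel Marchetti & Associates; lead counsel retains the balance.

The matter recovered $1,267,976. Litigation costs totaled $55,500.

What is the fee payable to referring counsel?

$62,928.79

Fee base (net of costs): $1,267,976 − $55,500 = $1,212,476
First $102,500 at 39% = $39,975.00
Next $64,000 at 34% = $21,760.00
Next $189,000 at 30% = $56,700.00
Remaining $856,976 at 22% = $188,534.72
Fee: $39,975.00 + $21,760.00 + $56,700.00 + $188,534.72 = $306,969.72
Referral share: 20.5% of $306,969.72 = $62,928.79; lead counsel retains $306,969.72 − $62,928.79 = $244,040.93.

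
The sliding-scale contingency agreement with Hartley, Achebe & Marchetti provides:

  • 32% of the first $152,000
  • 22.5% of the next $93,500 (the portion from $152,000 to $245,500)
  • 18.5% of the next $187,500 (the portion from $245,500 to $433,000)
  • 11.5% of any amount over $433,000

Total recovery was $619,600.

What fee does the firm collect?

$125,824.00

First $152,000 at 32% = $48,640.00
Next $93,500 at 22.5% = $21,037.50
Next $187,500 at 18.5% = $34,687.50
Remaining $186,600 at 11.5% = $21,459.00
Fee: $48,640.00 + $21,037.50 + $34,687.50 + $21,459.00 = $125,824.00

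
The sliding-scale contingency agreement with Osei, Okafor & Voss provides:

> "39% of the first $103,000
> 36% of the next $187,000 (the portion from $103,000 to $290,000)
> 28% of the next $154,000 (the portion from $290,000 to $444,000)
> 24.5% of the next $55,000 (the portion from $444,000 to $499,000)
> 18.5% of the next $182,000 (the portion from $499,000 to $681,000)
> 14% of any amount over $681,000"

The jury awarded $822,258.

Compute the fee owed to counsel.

$217,531.12

First $103,000 at 39% = $40,170.00
Next $187,000 at 36% = $67,320.00
Next $154,000 at 28% = $43,120.00
Next $55,000 at 24.5% = $13,475.00
Next $182,000 at 18.5% = $33,670.00
Remaining $141,258 at 14% = $19,776.12
Fee: $40,170.00 + $67,320.00 + $43,120.00 + $13,475.00 + $33,670.00 + $19,776.12 = $217,531.12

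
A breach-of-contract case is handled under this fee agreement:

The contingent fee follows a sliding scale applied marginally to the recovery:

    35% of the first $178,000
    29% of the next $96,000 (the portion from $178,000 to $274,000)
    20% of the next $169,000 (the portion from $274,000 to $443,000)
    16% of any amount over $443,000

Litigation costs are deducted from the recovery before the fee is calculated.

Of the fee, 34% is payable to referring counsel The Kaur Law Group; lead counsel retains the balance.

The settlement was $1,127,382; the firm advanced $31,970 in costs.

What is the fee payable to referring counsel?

$77,630.81

Fee base (net of costs): $1,127,382 − $31,970 = $1,095,412
First $178,000 at 35% = $62,300.00
Next $96,000 at 29% = $27,840.00
Next $169,000 at 20% = $33,800.00
Remaining $652,412 at 16% = $104,385.92
Fee: $62,300.00 + $27,840.00 + $33,800.00 + $104,385.92 = $228,325.92
Referral share: 34% of $228,325.92 = $77,630.81; lead counsel retains $228,325.92 − $77,630.81 = $150,695.11.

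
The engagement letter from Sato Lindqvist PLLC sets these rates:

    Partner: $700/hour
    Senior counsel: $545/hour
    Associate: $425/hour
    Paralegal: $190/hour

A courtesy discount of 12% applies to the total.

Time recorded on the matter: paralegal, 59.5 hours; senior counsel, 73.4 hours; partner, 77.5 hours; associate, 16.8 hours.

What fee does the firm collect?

$99,174.24

Partner: 77.5 × $700 = $54,250.00
Senior counsel: 73.4 × $545 = $40,003.00
Associate: 16.8 × $425 = $7,140.00
Paralegal: 59.5 × $190 = $11,305.00
Subtotal: $112,698.00
Less 12% discount: −$13,523.76
Total: $112,698.00 − $13,523.76 = $99,174.24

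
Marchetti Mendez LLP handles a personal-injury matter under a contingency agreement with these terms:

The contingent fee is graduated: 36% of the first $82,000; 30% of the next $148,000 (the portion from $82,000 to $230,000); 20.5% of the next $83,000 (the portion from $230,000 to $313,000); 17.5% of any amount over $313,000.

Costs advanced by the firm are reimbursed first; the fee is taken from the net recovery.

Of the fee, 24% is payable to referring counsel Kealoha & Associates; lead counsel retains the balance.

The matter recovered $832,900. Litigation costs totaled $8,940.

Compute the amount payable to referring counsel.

Fee base (net of costs): $832,900 − $8,940 = $823,960
First $82,000 at 36% = $29,520.00
Next $148,000 at 30% = $44,400.00
Next $83,000 at 20.5% = $17,015.00
Remaining $510,960 at 17.5% = $89,418.00
Fee: $29,520.00 + $44,400.00 + $17,015.00 + $89,418.00 = $180,353.00
Referral share: 24% of $180,353.00 = $43,284.72; lead counsel retains $180,353.00 − $43,284.72 = $137,068.28.

$43,284.72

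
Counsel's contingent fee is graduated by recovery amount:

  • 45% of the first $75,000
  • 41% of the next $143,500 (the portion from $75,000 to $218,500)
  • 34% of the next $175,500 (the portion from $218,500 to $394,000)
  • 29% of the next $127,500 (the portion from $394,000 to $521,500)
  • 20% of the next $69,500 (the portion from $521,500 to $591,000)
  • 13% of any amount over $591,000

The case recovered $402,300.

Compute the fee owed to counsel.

$154,662.00

First $75,000 at 45% = $33,750.00
Next $143,500 at 41% = $58,835.00
Next $175,500 at 34% = $59,670.00
Remaining $8,300 at 29% = $2,407.00
Fee: $33,750.00 + $58,835.00 + $59,670.00 + $2,407.00 = $154,662.00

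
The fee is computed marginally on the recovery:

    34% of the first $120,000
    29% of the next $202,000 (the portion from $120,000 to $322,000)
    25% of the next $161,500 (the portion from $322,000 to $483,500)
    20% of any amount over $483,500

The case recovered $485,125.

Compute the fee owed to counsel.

$140,080.00

First $120,000 at 34% = $40,800.00
Next $202,000 at 29% = $58,580.00
Next $161,500 at 25% = $40,375.00
Remaining $1,625 at 20% = $325.00
Fee: $40,800.00 + $58,580.00 + $40,375.00 + $325.00 = $140,080.00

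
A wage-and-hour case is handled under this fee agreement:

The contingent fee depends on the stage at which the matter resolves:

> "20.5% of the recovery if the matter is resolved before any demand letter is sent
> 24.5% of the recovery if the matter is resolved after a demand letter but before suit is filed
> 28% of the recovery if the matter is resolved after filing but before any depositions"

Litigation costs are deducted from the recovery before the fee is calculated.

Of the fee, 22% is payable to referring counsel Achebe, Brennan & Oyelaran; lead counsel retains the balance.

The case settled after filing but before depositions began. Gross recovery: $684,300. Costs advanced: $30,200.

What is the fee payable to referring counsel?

Fee base (net of costs): $684,300 − $30,200 = $654,100
The matter settled after filing but before depositions began, so the 28% rate applies.
$654,100 × 28% = $183,148.00
Referral share: 22% of $183,148.00 = $40,292.56; lead counsel retains $183,148.00 − $40,292.56 = $142,855.44.

$40,292.56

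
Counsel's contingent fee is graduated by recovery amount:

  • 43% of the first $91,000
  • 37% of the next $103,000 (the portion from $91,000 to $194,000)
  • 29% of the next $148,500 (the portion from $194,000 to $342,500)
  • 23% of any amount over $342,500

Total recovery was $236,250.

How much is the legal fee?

First $91,000 at 43% = $39,130.00
Next $103,000 at 37% = $38,110.00
Remaining $42,250 at 29% = $12,252.50
Fee: $39,130.00 + $38,110.00 + $12,252.50 = $89,492.50

$89,492.50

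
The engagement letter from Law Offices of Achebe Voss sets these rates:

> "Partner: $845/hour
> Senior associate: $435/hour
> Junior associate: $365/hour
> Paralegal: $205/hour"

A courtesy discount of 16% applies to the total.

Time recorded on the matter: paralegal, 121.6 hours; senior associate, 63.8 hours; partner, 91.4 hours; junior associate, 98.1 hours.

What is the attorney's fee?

$139,205.22

Partner: 91.4 × $845 = $77,233.00
Senior associate: 63.8 × $435 = $27,753.00
Junior associate: 98.1 × $365 = $35,806.50
Paralegal: 121.6 × $205 = $24,928.00
Subtotal: $165,720.50
Less 16% discount: −$26,515.28
Total: $165,720.50 − $26,515.28 = $139,205.22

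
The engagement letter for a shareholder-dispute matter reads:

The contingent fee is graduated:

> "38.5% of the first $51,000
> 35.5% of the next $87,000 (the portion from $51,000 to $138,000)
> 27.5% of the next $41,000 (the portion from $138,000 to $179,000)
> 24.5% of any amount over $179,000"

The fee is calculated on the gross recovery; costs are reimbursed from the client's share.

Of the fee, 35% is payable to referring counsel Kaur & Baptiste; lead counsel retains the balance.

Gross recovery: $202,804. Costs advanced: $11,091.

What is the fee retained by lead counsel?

Fee base is the gross recovery, $202,804; costs are reimbursed separately.
First $51,000 at 38.5% = $19,635.00
Next $87,000 at 35.5% = $30,885.00
Next $41,000 at 27.5% = $11,275.00
Remaining $23,804 at 24.5% = $5,831.98
Fee: $19,635.00 + $30,885.00 + $11,275.00 + $5,831.98 = $67,626.98
Referral share: 35% of $67,626.98 = $23,669.44; lead counsel retains $67,626.98 − $23,669.44 = $43,957.54.

$43,957.54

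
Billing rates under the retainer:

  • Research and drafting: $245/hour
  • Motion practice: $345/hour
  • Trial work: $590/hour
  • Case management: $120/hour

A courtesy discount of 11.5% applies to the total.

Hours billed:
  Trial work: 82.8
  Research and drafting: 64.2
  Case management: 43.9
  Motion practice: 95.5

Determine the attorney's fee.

$90,974.90

Research and drafting: 64.2 × $245 = $15,729.00
Motion practice: 95.5 × $345 = $32,947.50
Trial work: 82.8 × $590 = $48,852.00
Case management: 43.9 × $120 = $5,268.00
Subtotal: $102,796.50
Less 11.5% discount: −$11,821.60
Total: $102,796.50 − $11,821.60 = $90,974.90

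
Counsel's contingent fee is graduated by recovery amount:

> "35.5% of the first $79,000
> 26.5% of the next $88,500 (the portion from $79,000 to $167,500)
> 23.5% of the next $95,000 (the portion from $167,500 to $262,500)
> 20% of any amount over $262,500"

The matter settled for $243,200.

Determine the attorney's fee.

First $79,000 at 35.5% = $28,045.00
Next $88,500 at 26.5% = $23,452.50
Remaining $75,700 at 23.5% = $17,789.50
Fee: $28,045.00 + $23,452.50 + $17,789.50 = $69,287.00

$69,287.00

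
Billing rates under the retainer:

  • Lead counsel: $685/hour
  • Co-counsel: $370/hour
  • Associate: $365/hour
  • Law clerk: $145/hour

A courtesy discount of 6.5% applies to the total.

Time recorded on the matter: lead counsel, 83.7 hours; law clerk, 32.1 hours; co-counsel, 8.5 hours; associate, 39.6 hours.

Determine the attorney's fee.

Lead counsel: 83.7 × $685 = $57,334.50
Co-counsel: 8.5 × $370 = $3,145.00
Associate: 39.6 × $365 = $14,454.00
Law clerk: 32.1 × $145 = $4,654.50
Subtotal: $79,588.00
Less 6.5% discount: −$5,173.22
Total: $79,588.00 − $5,173.22 = $74,414.78

$74,414.78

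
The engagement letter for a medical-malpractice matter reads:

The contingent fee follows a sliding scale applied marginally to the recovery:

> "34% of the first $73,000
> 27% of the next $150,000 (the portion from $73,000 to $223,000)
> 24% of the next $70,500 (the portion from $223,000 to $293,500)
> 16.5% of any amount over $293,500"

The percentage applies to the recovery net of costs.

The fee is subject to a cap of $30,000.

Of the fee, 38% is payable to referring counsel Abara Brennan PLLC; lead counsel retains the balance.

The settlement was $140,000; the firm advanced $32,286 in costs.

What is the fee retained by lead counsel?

$18,600.00

Fee base (net of costs): $140,000 − $32,286 = $107,714
First $73,000 at 34% = $24,820.00
Remaining $34,714 at 27% = $9,372.78
Fee: $24,820.00 + $9,372.78 = $34,192.78
$34,192.78 exceeds the $30,000 cap, so the fee is capped at $30,000.00.
Referral share: 38% of $30,000.00 = $11,400.00; lead counsel retains $30,000.00 − $11,400.00 = $18,600.00.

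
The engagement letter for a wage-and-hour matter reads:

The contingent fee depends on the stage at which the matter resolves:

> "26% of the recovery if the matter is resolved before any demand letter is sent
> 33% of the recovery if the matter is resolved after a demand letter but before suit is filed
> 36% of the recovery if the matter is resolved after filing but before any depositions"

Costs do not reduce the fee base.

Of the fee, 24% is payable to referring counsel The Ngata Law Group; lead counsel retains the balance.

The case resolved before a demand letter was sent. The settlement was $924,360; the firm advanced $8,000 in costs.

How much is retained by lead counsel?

Fee base is the gross recovery, $924,360; costs are reimbursed separately.
The matter resolved before a demand letter was sent, so the 26% rate applies.
$924,360 × 26% = $240,333.60
Referral share: 24% of $240,333.60 = $57,680.06; lead counsel retains $240,333.60 − $57,680.06 = $182,653.54.

$182,653.54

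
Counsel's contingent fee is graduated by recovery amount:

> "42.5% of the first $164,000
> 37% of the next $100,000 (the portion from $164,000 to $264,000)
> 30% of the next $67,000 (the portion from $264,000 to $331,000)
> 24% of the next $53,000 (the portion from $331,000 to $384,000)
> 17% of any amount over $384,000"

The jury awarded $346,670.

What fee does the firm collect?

$130,560.80

First $164,000 at 42.5% = $69,700.00
Next $100,000 at 37% = $37,000.00
Next $67,000 at 30% = $20,100.00
Remaining $15,670 at 24% = $3,760.80
Fee: $69,700.00 + $37,000.00 + $20,100.00 + $3,760.80 = $130,560.80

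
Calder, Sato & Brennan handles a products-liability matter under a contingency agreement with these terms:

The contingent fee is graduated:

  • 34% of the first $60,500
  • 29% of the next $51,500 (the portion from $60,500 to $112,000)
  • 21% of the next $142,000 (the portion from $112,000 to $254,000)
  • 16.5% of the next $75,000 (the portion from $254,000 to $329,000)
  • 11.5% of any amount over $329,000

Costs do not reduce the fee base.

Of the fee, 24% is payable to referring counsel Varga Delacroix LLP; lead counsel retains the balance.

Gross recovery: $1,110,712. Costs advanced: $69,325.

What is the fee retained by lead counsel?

$127,373.63

Fee base is the gross recovery, $1,110,712; costs are reimbursed separately.
First $60,500 at 34% = $20,570.00
Next $51,500 at 29% = $14,935.00
Next $142,000 at 21% = $29,820.00
Next $75,000 at 16.5% = $12,375.00
Remaining $781,712 at 11.5% = $89,896.88
Fee: $20,570.00 + $14,935.00 + $29,820.00 + $12,375.00 + $89,896.88 = $167,596.88
Referral share: 24% of $167,596.88 = $40,223.25; lead counsel retains $167,596.88 − $40,223.25 = $127,373.63.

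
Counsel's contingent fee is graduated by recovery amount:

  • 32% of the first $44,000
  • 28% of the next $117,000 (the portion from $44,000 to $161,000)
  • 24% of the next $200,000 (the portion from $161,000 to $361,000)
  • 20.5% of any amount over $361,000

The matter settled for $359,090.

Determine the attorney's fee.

$94,381.60

First $44,000 at 32% = $14,080.00
Next $117,000 at 28% = $32,760.00
Remaining $198,090 at 24% = $47,541.60
Fee: $14,080.00 + $32,760.00 + $47,541.60 = $94,381.60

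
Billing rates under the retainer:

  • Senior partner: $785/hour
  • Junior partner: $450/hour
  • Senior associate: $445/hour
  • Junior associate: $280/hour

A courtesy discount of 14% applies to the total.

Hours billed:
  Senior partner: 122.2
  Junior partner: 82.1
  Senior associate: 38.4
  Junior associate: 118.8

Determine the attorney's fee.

Senior partner: 122.2 × $785 = $95,927.00
Junior partner: 82.1 × $450 = $36,945.00
Senior associate: 38.4 × $445 = $17,088.00
Junior associate: 118.8 × $280 = $33,264.00
Subtotal: $183,224.00
Less 14% discount: −$25,651.36
Total: $183,224.00 − $25,651.36 = $157,572.64

$157,572.64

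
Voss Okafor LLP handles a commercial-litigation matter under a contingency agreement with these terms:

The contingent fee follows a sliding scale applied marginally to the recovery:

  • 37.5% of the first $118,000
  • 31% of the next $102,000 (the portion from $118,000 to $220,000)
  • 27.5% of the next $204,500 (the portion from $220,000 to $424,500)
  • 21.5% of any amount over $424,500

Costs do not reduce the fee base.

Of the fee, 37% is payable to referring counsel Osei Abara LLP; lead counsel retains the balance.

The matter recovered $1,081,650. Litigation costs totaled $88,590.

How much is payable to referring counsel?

$101,156.06

Fee base is the gross recovery, $1,081,650; costs are reimbursed separately.
First $118,000 at 37.5% = $44,250.00
Next $102,000 at 31% = $31,620.00
Next $204,500 at 27.5% = $56,237.50
Remaining $657,150 at 21.5% = $141,287.25
Fee: $44,250.00 + $31,620.00 + $56,237.50 + $141,287.25 = $273,394.75
Referral share: 37% of $273,394.75 = $101,156.06; lead counsel retains $273,394.75 − $101,156.06 = $172,238.69.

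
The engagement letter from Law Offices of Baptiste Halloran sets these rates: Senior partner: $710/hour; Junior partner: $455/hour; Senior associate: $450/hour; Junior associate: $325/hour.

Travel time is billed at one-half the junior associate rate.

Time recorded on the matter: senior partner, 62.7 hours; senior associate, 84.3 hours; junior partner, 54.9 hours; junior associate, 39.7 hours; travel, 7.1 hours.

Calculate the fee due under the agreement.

Senior partner: 62.7 × $710 = $44,517.00
Junior partner: 54.9 × $455 = $24,979.50
Senior associate: 84.3 × $450 = $37,935.00
Junior associate: 39.7 × $325 = $12,902.50
Subtotal: $44,517.00 + $24,979.50 + $37,935.00 + $12,902.50 = $120,334.00
Travel: 7.1 × ($325 ÷ 2) = 7.1 × $162.50 = $1,153.75
Total: $120,334.00 + $1,153.75 = $121,487.75

$121,487.75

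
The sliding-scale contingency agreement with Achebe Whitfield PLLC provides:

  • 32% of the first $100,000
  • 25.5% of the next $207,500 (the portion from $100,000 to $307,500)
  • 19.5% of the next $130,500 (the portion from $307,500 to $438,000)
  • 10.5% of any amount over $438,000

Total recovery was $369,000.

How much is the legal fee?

$96,905.00

First $100,000 at 32% = $32,000.00
Next $207,500 at 25.5% = $52,912.50
Remaining $61,500 at 19.5% = $11,992.50
Fee: $32,000.00 + $52,912.50 + $11,992.50 = $96,905.00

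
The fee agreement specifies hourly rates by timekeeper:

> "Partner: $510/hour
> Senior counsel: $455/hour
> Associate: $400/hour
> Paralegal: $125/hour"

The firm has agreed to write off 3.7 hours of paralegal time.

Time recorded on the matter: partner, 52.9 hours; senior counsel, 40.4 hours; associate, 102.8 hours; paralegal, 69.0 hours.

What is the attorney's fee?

Partner: 52.9 × $510 = $26,979.00
Senior counsel: 40.4 × $455 = $18,382.00
Associate: 102.8 × $400 = $41,120.00
Paralegal: 69.0 × $125 = $8,625.00
Subtotal: $95,106.00
Write-off: 3.7 × $125 = $462.50
Total: $95,106.00 − $462.50 = $94,643.50

$94,643.50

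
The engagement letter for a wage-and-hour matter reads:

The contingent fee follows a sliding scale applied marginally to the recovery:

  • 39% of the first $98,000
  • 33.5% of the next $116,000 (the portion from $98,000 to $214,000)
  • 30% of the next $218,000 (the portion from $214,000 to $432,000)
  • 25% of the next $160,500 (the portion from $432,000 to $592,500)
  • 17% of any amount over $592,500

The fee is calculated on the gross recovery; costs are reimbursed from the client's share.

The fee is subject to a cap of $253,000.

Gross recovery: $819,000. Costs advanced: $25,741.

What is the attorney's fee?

$221,110.00

Fee base is the gross recovery, $819,000; costs are reimbursed separately.
First $98,000 at 39% = $38,220.00
Next $116,000 at 33.5% = $38,860.00
Next $218,000 at 30% = $65,400.00
Next $160,500 at 25% = $40,125.00
Remaining $226,500 at 17% = $38,505.00
Fee: $38,220.00 + $38,860.00 + $65,400.00 + $40,125.00 + $38,505.00 = $221,110.00
$221,110.00 is under the $253,000 cap.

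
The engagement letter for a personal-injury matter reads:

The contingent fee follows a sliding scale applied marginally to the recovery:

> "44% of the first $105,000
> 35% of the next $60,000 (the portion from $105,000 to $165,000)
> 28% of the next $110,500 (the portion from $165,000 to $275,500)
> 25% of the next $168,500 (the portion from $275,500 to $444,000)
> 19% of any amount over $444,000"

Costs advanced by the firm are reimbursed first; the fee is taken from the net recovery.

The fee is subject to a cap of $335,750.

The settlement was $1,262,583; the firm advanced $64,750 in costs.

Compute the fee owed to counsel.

$283,493.27

Fee base (net of costs): $1,262,583 − $64,750 = $1,197,833
First $105,000 at 44% = $46,200.00
Next $60,000 at 35% = $21,000.00
Next $110,500 at 28% = $30,940.00
Next $168,500 at 25% = $42,125.00
Remaining $753,833 at 19% = $143,228.27
Fee: $46,200.00 + $21,000.00 + $30,940.00 + $42,125.00 + $143,228.27 = $283,493.27
$283,493.27 is under the $335,750 cap.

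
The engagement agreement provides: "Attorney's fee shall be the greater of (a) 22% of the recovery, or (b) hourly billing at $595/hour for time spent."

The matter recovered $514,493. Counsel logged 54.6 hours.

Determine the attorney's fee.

(a) 22% of $514,493 = $113,188.46
(b) 54.6 × $595 = $32,487.00
The greater is (a): $113,188.46.

$113,188.46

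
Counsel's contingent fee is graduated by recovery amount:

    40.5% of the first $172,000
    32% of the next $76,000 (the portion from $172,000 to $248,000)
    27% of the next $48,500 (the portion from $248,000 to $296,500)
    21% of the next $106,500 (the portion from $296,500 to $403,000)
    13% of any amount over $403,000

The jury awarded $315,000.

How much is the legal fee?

$110,960.00

First $172,000 at 40.5% = $69,660.00
Next $76,000 at 32% = $24,320.00
Next $48,500 at 27% = $13,095.00
Remaining $18,500 at 21% = $3,885.00
Fee: $69,660.00 + $24,320.00 + $13,095.00 + $3,885.00 = $110,960.00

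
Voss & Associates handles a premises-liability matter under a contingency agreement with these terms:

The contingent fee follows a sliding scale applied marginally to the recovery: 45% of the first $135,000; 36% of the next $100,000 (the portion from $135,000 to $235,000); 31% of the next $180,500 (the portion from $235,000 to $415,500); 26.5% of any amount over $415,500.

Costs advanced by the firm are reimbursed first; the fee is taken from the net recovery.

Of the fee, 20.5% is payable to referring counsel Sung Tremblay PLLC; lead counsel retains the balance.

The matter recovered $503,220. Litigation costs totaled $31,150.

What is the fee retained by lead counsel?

$133,318.36

Fee base (net of costs): $503,220 − $31,150 = $472,070
First $135,000 at 45% = $60,750.00
Next $100,000 at 36% = $36,000.00
Next $180,500 at 31% = $55,955.00
Remaining $56,570 at 26.5% = $14,991.05
Fee: $60,750.00 + $36,000.00 + $55,955.00 + $14,991.05 = $167,696.05
Referral share: 20.5% of $167,696.05 = $34,377.69; lead counsel retains $167,696.05 − $34,377.69 = $133,318.36.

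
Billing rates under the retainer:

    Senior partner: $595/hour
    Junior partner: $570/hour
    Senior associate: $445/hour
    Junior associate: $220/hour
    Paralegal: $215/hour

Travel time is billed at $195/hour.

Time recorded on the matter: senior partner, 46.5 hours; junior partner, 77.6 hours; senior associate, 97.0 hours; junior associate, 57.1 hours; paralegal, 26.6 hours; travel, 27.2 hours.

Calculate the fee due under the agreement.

$138,649.50

Senior partner: 46.5 × $595 = $27,667.50
Junior partner: 77.6 × $570 = $44,232.00
Senior associate: 97.0 × $445 = $43,165.00
Junior associate: 57.1 × $220 = $12,562.00
Paralegal: 26.6 × $215 = $5,719.00
Subtotal: $27,667.50 + $44,232.00 + $43,165.00 + $12,562.00 + $5,719.00 = $133,345.50
Travel: 27.2 × $195 = $5,304.00
Total: $133,345.50 + $5,304.00 = $138,649.50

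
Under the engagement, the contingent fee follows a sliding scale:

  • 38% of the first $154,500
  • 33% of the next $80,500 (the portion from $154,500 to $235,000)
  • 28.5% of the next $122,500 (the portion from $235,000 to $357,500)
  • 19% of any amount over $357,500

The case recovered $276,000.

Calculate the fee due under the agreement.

First $154,500 at 38% = $58,710.00
Next $80,500 at 33% = $26,565.00
Remaining $41,000 at 28.5% = $11,685.00
Fee: $58,710.00 + $26,565.00 + $11,685.00 = $96,960.00

$96,960.00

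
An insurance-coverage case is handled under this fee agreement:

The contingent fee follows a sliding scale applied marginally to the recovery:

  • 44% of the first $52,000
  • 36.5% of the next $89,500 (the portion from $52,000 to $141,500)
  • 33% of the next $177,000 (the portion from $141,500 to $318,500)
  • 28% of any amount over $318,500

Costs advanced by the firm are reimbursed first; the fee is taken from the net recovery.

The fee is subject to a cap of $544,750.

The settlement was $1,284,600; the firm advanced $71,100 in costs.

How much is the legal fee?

$364,557.50

Fee base (net of costs): $1,284,600 − $71,100 = $1,213,500
First $52,000 at 44% = $22,880.00
Next $89,500 at 36.5% = $32,667.50
Next $177,000 at 33% = $58,410.00
Remaining $895,000 at 28% = $250,600.00
Fee: $22,880.00 + $32,667.50 + $58,410.00 + $250,600.00 = $364,557.50
$364,557.50 is under the $544,750 cap.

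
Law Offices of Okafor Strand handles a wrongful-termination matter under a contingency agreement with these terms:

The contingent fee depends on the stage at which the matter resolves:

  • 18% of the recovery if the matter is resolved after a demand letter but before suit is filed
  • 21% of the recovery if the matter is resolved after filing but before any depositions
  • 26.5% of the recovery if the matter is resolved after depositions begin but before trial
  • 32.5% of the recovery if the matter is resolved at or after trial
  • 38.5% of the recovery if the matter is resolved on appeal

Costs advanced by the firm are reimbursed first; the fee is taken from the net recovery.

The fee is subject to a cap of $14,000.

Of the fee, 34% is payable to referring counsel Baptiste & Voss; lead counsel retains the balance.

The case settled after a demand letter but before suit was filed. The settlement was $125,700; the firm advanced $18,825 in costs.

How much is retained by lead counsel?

$9,240.00

Fee base (net of costs): $125,700 − $18,825 = $106,875
The matter settled after a demand letter but before suit was filed, so the 18% rate applies.
$106,875 × 18% = $19,237.50
$19,237.50 exceeds the $14,000 cap, so the fee is capped at $14,000.00.
Referral share: 34% of $14,000.00 = $4,760.00; lead counsel retains $14,000.00 − $4,760.00 = $9,240.00.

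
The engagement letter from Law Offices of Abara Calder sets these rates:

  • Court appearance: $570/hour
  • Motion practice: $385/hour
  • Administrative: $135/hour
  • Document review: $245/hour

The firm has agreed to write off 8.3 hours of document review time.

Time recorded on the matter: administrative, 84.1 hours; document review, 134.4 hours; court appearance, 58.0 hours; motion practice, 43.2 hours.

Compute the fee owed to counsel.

Court appearance: 58.0 × $570 = $33,060.00
Motion practice: 43.2 × $385 = $16,632.00
Administrative: 84.1 × $135 = $11,353.50
Document review: 134.4 × $245 = $32,928.00
Subtotal: $93,973.50
Write-off: 8.3 × $245 = $2,033.50
Total: $93,973.50 − $2,033.50 = $91,940.00

$91,940.00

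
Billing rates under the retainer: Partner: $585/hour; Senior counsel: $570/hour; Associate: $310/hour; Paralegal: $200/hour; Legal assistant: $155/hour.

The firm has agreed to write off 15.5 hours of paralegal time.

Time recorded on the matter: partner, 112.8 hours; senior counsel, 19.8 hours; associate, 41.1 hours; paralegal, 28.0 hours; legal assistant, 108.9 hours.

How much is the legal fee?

$109,394.50

Partner: 112.8 × $585 = $65,988.00
Senior counsel: 19.8 × $570 = $11,286.00
Associate: 41.1 × $310 = $12,741.00
Paralegal: 28.0 × $200 = $5,600.00
Legal assistant: 108.9 × $155 = $16,879.50
Subtotal: $112,494.50
Write-off: 15.5 × $200 = $3,100.00
Total: $112,494.50 − $3,100.00 = $109,394.50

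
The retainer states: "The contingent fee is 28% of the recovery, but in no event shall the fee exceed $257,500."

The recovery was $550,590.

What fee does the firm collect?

$154,165.20

28% of $550,590 = $154,165.20
That is under the $257,500 cap.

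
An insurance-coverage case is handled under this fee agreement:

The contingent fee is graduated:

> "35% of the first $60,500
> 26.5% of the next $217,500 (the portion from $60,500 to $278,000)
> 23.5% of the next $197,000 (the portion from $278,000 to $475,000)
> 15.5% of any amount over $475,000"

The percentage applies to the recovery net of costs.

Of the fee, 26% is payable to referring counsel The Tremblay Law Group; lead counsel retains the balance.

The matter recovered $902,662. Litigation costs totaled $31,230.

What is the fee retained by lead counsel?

Fee base (net of costs): $902,662 − $31,230 = $871,432
First $60,500 at 35% = $21,175.00
Next $217,500 at 26.5% = $57,637.50
Next $197,000 at 23.5% = $46,295.00
Remaining $396,432 at 15.5% = $61,446.96
Fee: $21,175.00 + $57,637.50 + $46,295.00 + $61,446.96 = $186,554.46
Referral share: 26% of $186,554.46 = $48,504.16; lead counsel retains $186,554.46 − $48,504.16 = $138,050.30.

$138,050.30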